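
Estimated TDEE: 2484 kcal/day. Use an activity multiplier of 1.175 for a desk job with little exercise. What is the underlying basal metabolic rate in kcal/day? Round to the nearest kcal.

2114 kcal/day

BMR = TEE ÷ activity factor = 2484 ÷ 1.175 = 2114.0426 kcal/day.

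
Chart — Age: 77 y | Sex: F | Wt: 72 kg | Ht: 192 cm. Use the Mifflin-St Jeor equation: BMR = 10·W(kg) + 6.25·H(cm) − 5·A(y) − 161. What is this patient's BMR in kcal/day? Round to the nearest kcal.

Mifflin-St Jeor (female): BMR = 10(72) + 6.25(192) − 5(77) − 161 = 720 + 1200 − 385 − 161 = 1374 kcal/day.

1374 kcal/day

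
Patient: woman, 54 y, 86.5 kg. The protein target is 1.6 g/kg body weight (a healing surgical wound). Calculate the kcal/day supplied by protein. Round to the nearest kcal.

Protein = 1.6 g/kg × 86.5 kg = 138.4 g/day.
Protein energy = 138.4 g × 4 kcal/g = 553.6 kcal/day.

554 kcal/day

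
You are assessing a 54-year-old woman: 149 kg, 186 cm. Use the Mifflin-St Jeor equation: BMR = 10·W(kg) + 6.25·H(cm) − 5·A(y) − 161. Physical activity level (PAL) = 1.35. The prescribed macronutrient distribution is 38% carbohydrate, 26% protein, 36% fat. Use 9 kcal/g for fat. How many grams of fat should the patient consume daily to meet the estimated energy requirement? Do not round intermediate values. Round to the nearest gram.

Mifflin-St Jeor (female): BMR = 10(149) + 6.25(186) − 5(54) − 161 = 1490 + 1162.5 − 270 − 161 = 2221.5 kcal/day.
TEE = 2221.5 × 1.35 = 2999.025 kcal/day.
Fat energy = 36% × 2999.025 = 1079.649 kcal.
Fat = 1079.649 ÷ 9 kcal/g = 119.961 g.

120 g/day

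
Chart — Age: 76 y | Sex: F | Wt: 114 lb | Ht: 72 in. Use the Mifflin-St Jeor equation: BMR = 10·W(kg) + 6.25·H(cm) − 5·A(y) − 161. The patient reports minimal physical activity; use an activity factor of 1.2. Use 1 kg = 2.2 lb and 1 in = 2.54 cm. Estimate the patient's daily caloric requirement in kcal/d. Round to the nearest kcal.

Convert to metric: weight = 114 ÷ 2.2 = 51.8182 kg; height = 72 × 2.54 = 182.88 cm.
Mifflin-St Jeor (female): BMR = 10(51.8182) + 6.25(182.88) − 5(76) − 161 = 518.1818 + 1143 − 380 − 161 = 1120.1818 kcal/day.
TEE = BMR × activity factor = 1120.1818 × 1.2 = 1344.2182 kcal/day.

1344 kcal/d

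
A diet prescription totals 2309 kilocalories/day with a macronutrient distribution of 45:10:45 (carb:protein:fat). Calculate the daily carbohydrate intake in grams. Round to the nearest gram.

260 g/day

Carbohydrate energy = 45% × 2309 = 1039.05 kcal.
At 4 kcal/g: 1039.05 ÷ 4 = 259.7625 g.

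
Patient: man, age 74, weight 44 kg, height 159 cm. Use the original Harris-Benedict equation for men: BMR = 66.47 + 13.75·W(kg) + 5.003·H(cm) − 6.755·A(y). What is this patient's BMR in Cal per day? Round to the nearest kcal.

Harris-Benedict: BMR = 66.47 + 13.75(44) + 5.003(159) − 6.755(74) = 967.077 kcal/day.

967 Cal per day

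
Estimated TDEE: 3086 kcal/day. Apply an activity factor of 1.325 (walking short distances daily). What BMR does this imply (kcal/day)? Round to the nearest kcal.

BMR = TEE ÷ activity factor = 3086 ÷ 1.325 = 2329.0566 kcal/day.

2329 kcal/day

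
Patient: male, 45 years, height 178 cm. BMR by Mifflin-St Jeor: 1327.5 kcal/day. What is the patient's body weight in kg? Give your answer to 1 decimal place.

1327.5 = 10·W + 6.25(178) − 5(45) + 5
10·W = 1327.5 − 892.5 = 435, so W = 43.5 kg.

43.5 kg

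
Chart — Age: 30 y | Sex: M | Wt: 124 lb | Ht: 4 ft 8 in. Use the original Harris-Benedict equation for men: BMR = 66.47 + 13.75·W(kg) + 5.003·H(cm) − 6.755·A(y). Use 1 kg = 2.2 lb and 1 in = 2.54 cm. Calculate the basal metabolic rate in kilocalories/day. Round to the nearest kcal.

Convert to metric: weight = 124 ÷ 2.2 = 56.3636 kg; height = (4×12 + 8) × 2.54 = 56 × 2.54 = 142.24 cm.
Harris-Benedict: BMR = 66.47 + 13.75(56.3636) + 5.003(142.24) − 6.755(30) = 1350.4467 kcal/day.

1350 kilocalories/day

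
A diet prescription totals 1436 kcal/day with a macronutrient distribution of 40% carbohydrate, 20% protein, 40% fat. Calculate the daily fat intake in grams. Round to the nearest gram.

64 g/day

Fat energy = 40% × 1436 = 574.4 kcal.
At 9 kcal/g: 574.4 ÷ 9 = 63.8222 g.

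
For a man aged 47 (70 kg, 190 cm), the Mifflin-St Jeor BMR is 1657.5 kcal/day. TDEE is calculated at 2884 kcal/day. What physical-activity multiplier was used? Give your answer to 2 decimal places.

Activity factor = TEE ÷ BMR = 2884 ÷ 1657.5 = 1.74.

1.74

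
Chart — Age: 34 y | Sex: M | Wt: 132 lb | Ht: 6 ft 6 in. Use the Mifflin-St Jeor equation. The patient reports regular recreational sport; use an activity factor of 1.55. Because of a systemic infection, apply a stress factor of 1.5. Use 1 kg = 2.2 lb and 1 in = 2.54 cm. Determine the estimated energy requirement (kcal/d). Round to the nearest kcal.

3890 kcal/d

Convert to metric: weight = 132 ÷ 2.2 = 60 kg; height = (6×12 + 6) × 2.54 = 78 × 2.54 = 198.12 cm.
Mifflin-St Jeor (male): BMR = 10(60) + 6.25(198.12) − 5(34) + 5 = 600 + 1238.25 − 170 + 5 = 1673.25 kcal/day.
TEE = BMR × activity factor = 1673.25 × 1.55 = 2593.5375 kcal/day.
Apply stress factor: 2593.5375 × 1.5 = 3890.3063 kcal/day.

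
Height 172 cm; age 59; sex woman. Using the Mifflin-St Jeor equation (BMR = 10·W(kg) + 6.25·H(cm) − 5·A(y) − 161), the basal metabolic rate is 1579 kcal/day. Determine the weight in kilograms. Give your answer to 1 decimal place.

1579 = 10·W + 6.25(172) − 5(59) − 161
10·W = 1579 − 619 = 960, so W = 96 kg.

96.0 kg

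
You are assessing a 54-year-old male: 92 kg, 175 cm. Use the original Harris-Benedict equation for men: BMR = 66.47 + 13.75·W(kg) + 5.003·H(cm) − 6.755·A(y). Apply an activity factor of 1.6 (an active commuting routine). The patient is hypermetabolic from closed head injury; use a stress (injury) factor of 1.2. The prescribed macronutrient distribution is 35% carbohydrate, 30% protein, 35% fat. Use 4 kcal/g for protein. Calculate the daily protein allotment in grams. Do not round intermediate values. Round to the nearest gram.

265 g/day

Harris-Benedict: BMR = 66.47 + 13.75(92) + 5.003(175) − 6.755(54) = 1842.225 kcal/day.
TEE = 1842.225 × 1.6 = 2947.56 kcal/day.
With stress factor 1.2: 2947.56 × 1.2 = 3537.072 kcal/day.
Protein energy = 30% × 3537.072 = 1061.1216 kcal.
Protein = 1061.1216 ÷ 4 kcal/g = 265.2804 g.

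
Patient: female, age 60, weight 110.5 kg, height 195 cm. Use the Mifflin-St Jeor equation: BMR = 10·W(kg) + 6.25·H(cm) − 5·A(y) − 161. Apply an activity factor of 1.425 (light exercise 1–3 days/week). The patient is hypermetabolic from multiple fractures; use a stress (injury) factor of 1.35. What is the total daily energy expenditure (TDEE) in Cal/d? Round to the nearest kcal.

3583 Cal/d

Mifflin-St Jeor (female): BMR = 10(110.5) + 6.25(195) − 5(60) − 161 = 1105 + 1218.75 − 300 − 161 = 1862.75 kcal/day.
TEE = BMR × activity factor = 1862.75 × 1.425 = 2654.4188 kcal/day.
Apply stress factor: 2654.4188 × 1.35 = 3583.4653 kcal/day.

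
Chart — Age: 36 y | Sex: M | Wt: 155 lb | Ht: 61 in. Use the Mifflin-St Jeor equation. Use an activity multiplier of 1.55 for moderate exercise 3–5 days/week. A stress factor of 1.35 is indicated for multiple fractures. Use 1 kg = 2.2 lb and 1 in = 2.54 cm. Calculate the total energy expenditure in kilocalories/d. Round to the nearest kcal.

3134 kilocalories/d

Convert to metric: weight = 155 ÷ 2.2 = 70.4545 kg; height = 61 × 2.54 = 154.94 cm.
Mifflin-St Jeor (male): BMR = 10(70.4545) + 6.25(154.94) − 5(36) + 5 = 704.5455 + 968.375 − 180 + 5 = 1497.9205 kcal/day.
TEE = BMR × activity factor = 1497.9205 × 1.55 = 2321.7767 kcal/day.
Apply stress factor: 2321.7767 × 1.35 = 3134.3986 kcal/day.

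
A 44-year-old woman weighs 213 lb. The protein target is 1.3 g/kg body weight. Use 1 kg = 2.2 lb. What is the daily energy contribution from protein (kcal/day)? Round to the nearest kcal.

503 kcal/day

Weight in kg = 213 ÷ 2.2 = 96.8182 kg.
Protein = 1.3 g/kg × 96.8182 kg = 125.8636 g/day.
Protein energy = 125.8636 g × 4 kcal/g = 503.4545 kcal/day.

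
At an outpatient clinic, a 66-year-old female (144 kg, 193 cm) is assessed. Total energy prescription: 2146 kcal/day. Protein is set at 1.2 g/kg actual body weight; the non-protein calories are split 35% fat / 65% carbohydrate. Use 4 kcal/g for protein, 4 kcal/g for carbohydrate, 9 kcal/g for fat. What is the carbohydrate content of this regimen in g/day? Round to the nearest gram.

Protein = 1.2 × 144 = 172.8 g → 172.8 × 4 = 691.2 kcal.
Non-protein calories = 2146 − 691.2 = 1454.8 kcal.
Fat: 35% × 1454.8 = 509.18 kcal; carbohydrate: 945.62 kcal.
Carbohydrate: 945.62 kcal ÷ 4 kcal/g = 236.405 g.

236 g/day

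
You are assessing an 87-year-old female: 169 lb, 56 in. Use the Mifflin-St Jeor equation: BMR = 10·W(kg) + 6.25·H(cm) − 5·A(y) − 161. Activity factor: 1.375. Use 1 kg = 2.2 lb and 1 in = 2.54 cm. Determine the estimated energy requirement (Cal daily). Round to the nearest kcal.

1459 Cal daily

Convert to metric: weight = 169 ÷ 2.2 = 76.8182 kg; height = 56 × 2.54 = 142.24 cm.
Mifflin-St Jeor (female): BMR = 10(76.8182) + 6.25(142.24) − 5(87) − 161 = 768.1818 + 889 − 435 − 161 = 1061.1818 kcal/day.
TEE = BMR × activity factor = 1061.1818 × 1.375 = 1459.125 kcal/day.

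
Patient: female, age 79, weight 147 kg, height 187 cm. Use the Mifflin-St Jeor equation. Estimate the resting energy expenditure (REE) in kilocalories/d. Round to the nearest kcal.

2083 kilocalories/d

Mifflin-St Jeor (female): BMR = 10(147) + 6.25(187) − 5(79) − 161 = 1470 + 1168.75 − 395 − 161 = 2082.75 kcal/day.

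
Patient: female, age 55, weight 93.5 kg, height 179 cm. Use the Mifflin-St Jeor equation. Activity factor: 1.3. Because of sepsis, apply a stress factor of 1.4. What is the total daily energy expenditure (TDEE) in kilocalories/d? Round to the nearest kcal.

2944 kilocalories/d

Mifflin-St Jeor (female): BMR = 10(93.5) + 6.25(179) − 5(55) − 161 = 935 + 1118.75 − 275 − 161 = 1617.75 kcal/day.
TEE = BMR × activity factor = 1617.75 × 1.3 = 2103.075 kcal/day.
Apply stress factor: 2103.075 × 1.4 = 2944.305 kcal/day.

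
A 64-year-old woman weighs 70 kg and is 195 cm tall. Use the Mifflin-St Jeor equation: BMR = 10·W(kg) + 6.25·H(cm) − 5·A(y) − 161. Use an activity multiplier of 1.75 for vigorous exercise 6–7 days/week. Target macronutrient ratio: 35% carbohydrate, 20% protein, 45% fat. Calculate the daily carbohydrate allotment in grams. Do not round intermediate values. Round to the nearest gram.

220 g/day

Mifflin-St Jeor (female): BMR = 10(70) + 6.25(195) − 5(64) − 161 = 700 + 1218.75 − 320 − 161 = 1437.75 kcal/day.
TEE = 1437.75 × 1.75 = 2516.0625 kcal/day.
Carbohydrate energy = 35% × 2516.0625 = 880.6219 kcal.
Carbohydrate = 880.6219 ÷ 4 kcal/g = 220.1555 g.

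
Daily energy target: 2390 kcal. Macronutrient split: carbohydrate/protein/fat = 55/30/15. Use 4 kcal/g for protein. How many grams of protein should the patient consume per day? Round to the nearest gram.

Protein energy = 30% × 2390 = 717 kcal.
At 4 kcal/g: 717 ÷ 4 = 179.25 g.

179 g/day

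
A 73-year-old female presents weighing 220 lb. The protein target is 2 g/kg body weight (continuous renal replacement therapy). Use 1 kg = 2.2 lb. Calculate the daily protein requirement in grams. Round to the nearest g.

Weight in kg = 220 ÷ 2.2 = 100 kg.
Protein = 2 g/kg × 100 kg = 200 g/day.

200 g/day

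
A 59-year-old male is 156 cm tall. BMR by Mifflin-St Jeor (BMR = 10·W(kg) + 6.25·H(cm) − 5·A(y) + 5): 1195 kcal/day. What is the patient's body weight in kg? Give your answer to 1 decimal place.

51.0 kg

1195 = 10·W + 6.25(156) − 5(59) + 5
10·W = 1195 − 685 = 510, so W = 51 kg.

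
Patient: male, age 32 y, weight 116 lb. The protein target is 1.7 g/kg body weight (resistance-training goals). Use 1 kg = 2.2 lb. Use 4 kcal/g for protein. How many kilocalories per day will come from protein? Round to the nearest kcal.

359 kcal/day

Weight in kg = 116 ÷ 2.2 = 52.7273 kg.
Protein = 1.7 g/kg × 52.7273 kg = 89.6364 g/day.
Protein energy = 89.6364 g × 4 kcal/g = 358.5455 kcal/day.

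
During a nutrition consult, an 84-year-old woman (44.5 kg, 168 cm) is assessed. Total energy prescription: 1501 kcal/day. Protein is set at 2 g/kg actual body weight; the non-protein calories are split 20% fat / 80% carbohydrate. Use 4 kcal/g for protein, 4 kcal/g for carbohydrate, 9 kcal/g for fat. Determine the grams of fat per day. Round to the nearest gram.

25 g/day

Protein = 2 × 44.5 = 89 g → 89 × 4 = 356 kcal.
Non-protein calories = 1501 − 356 = 1145 kcal.
Fat: 20% × 1145 = 229 kcal; carbohydrate: 916 kcal.
Fat: 229 kcal ÷ 9 kcal/g = 25.4444 g.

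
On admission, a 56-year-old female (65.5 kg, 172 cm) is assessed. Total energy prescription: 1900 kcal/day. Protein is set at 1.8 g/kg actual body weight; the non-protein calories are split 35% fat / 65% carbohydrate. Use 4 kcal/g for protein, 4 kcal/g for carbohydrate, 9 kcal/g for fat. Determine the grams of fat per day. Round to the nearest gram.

Protein = 1.8 × 65.5 = 117.9 g → 117.9 × 4 = 471.6 kcal.
Non-protein calories = 1900 − 471.6 = 1428.4 kcal.
Fat: 35% × 1428.4 = 499.94 kcal; carbohydrate: 928.46 kcal.
Fat: 499.94 kcal ÷ 9 kcal/g = 55.5489 g.

56 g/day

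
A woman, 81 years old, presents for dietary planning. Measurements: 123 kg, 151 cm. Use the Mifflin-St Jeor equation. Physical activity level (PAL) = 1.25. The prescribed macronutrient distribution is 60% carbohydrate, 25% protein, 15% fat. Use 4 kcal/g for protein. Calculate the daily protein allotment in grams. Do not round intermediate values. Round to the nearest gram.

Mifflin-St Jeor (female): BMR = 10(123) + 6.25(151) − 5(81) − 161 = 1230 + 943.75 − 405 − 161 = 1607.75 kcal/day.
TEE = 1607.75 × 1.25 = 2009.6875 kcal/day.
Protein energy = 25% × 2009.6875 = 502.4219 kcal.
Protein = 502.4219 ÷ 4 kcal/g = 125.6055 g.

126 g/day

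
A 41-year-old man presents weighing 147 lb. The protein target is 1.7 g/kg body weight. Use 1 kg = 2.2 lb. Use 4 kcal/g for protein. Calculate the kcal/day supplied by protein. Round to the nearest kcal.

Weight in kg = 147 ÷ 2.2 = 66.8182 kg.
Protein = 1.7 g/kg × 66.8182 kg = 113.5909 g/day.
Protein energy = 113.5909 g × 4 kcal/g = 454.3636 kcal/day.

454 kcal/day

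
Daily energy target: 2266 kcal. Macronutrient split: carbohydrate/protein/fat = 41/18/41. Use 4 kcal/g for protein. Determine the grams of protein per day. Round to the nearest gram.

Protein energy = 18% × 2266 = 407.88 kcal.
At 4 kcal/g: 407.88 ÷ 4 = 101.97 g.

102 g/day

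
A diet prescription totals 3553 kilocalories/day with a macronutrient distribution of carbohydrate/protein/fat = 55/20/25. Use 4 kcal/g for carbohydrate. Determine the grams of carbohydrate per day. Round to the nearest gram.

489 g/day

Carbohydrate energy = 55% × 3553 = 1954.15 kcal.
At 4 kcal/g: 1954.15 ÷ 4 = 488.5375 g.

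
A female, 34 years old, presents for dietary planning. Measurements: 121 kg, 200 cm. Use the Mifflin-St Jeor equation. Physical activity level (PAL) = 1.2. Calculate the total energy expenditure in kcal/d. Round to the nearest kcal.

Mifflin-St Jeor (female): BMR = 10(121) + 6.25(200) − 5(34) − 161 = 1210 + 1250 − 170 − 161 = 2129 kcal/day.
TEE = BMR × activity factor = 2129 × 1.2 = 2554.8 kcal/day.

2555 kcal/d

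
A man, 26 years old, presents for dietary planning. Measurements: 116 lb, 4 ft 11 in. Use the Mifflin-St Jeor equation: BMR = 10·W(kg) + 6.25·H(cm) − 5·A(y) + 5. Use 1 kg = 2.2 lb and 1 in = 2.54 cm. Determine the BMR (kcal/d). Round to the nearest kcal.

1339 kcal/d

Convert to metric: weight = 116 ÷ 2.2 = 52.7273 kg; height = (4×12 + 11) × 2.54 = 59 × 2.54 = 149.86 cm.
Mifflin-St Jeor (male): BMR = 10(52.7273) + 6.25(149.86) − 5(26) + 5 = 527.2727 + 936.625 − 130 + 5 = 1338.8977 kcal/day.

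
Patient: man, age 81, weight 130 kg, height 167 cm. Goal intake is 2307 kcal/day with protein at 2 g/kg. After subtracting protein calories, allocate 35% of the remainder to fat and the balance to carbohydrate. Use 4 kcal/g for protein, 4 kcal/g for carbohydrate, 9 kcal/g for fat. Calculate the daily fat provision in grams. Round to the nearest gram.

49 g/day

Protein = 2 × 130 = 260 g → 260 × 4 = 1040 kcal.
Non-protein calories = 2307 − 1040 = 1267 kcal.
Fat: 35% × 1267 = 443.45 kcal; carbohydrate: 823.55 kcal.
Fat: 443.45 kcal ÷ 9 kcal/g = 49.2722 g.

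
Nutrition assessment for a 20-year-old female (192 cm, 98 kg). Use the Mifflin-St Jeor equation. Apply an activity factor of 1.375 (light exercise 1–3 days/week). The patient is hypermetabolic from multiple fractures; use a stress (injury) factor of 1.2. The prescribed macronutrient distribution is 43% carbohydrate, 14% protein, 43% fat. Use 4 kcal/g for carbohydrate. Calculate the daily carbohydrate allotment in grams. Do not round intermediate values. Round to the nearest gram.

340 g/day

Mifflin-St Jeor (female): BMR = 10(98) + 6.25(192) − 5(20) − 161 = 980 + 1200 − 100 − 161 = 1919 kcal/day.
TEE = 1919 × 1.375 = 2638.625 kcal/day.
With stress factor 1.2: 2638.625 × 1.2 = 3166.35 kcal/day.
Carbohydrate energy = 43% × 3166.35 = 1361.5305 kcal.
Carbohydrate = 1361.5305 ÷ 4 kcal/g = 340.3826 g.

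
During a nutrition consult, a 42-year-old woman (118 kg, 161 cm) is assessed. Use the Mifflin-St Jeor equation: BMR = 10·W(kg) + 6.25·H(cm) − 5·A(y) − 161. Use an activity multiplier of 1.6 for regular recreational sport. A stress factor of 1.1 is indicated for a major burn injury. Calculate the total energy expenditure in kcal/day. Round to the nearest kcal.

3195 kcal/day

Mifflin-St Jeor (female): BMR = 10(118) + 6.25(161) − 5(42) − 161 = 1180 + 1006.25 − 210 − 161 = 1815.25 kcal/day.
TEE = BMR × activity factor = 1815.25 × 1.6 = 2904.4 kcal/day.
Apply stress factor: 2904.4 × 1.1 = 3194.84 kcal/day.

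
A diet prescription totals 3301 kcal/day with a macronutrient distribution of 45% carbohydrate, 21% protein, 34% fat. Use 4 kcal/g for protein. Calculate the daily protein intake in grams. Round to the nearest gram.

173 g/day

Protein energy = 21% × 3301 = 693.21 kcal.
At 4 kcal/g: 693.21 ÷ 4 = 173.3025 g.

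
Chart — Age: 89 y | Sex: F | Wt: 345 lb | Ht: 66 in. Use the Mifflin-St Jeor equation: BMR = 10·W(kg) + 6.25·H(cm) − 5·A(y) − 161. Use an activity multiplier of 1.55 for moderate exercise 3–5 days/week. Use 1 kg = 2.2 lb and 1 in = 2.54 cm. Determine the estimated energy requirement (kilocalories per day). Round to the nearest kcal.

Convert to metric: weight = 345 ÷ 2.2 = 156.8182 kg; height = 66 × 2.54 = 167.64 cm.
Mifflin-St Jeor (female): BMR = 10(156.8182) + 6.25(167.64) − 5(89) − 161 = 1568.1818 + 1047.75 − 445 − 161 = 2009.9318 kcal/day.
TEE = BMR × activity factor = 2009.9318 × 1.55 = 3115.3943 kcal/day.

3115 kilocalories per day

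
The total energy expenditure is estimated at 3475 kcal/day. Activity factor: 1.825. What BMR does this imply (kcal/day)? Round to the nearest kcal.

BMR = TEE ÷ activity factor = 3475 ÷ 1.825 = 1904.1096 kcal/day.

1904 kcal/day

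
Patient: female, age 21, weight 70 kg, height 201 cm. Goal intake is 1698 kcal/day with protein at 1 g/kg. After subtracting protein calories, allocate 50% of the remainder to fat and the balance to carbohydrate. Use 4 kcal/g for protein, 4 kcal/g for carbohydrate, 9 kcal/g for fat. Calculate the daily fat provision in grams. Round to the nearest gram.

79 g/day

Protein = 1 × 70 = 70 g → 70 × 4 = 280 kcal.
Non-protein calories = 1698 − 280 = 1418 kcal.
Fat: 50% × 1418 = 709 kcal; carbohydrate: 709 kcal.
Fat: 709 kcal ÷ 9 kcal/g = 78.7778 g.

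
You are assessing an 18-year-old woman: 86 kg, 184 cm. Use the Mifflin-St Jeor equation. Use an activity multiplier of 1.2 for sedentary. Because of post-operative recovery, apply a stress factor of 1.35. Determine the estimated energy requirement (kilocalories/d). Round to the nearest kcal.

Mifflin-St Jeor (female): BMR = 10(86) + 6.25(184) − 5(18) − 161 = 860 + 1150 − 90 − 161 = 1759 kcal/day.
TEE = BMR × activity factor = 1759 × 1.2 = 2110.8 kcal/day.
Apply stress factor: 2110.8 × 1.35 = 2849.58 kcal/day.

2850 kilocalories/d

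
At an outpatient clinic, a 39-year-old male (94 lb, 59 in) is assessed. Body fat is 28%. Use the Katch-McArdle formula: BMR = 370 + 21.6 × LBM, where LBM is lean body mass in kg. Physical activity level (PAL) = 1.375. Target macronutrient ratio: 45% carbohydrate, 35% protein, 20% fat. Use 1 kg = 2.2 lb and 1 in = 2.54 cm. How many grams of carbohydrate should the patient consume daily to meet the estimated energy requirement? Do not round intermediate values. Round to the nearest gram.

160 g/day

Convert to metric: weight = 94 ÷ 2.2 = 42.7273 kg; height = 59 × 2.54 = 149.86 cm.
LBM = 42.7273 × (1 − 0.28) = 30.7636 kg. Katch-McArdle: BMR = 370 + 21.6 × 30.7636 = 1034.4945 kcal/day.
TEE = 1034.4945 × 1.375 = 1422.43 kcal/day.
Carbohydrate energy = 45% × 1422.43 = 640.0935 kcal.
Carbohydrate = 640.0935 ÷ 4 kcal/g = 160.0234 g.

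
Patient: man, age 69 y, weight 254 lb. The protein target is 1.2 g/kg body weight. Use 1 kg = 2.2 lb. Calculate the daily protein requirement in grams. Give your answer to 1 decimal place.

Weight in kg = 254 ÷ 2.2 = 115.4545 kg.
Protein = 1.2 g/kg × 115.4545 kg = 138.5455 g/day.

138.5 g/day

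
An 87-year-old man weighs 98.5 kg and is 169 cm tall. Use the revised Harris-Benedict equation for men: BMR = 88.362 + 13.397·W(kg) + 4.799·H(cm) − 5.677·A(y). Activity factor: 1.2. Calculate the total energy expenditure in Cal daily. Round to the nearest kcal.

2070 Cal daily

Harris-Benedict: BMR = 88.362 + 13.397(98.5) + 4.799(169) − 5.677(87) = 1725.0985 kcal/day.
TEE = BMR × activity factor = 1725.0985 × 1.2 = 2070.1182 kcal/day.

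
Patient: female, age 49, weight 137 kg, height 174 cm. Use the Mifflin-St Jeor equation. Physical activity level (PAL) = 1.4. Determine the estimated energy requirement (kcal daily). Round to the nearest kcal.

2872 kcal daily

Mifflin-St Jeor (female): BMR = 10(137) + 6.25(174) − 5(49) − 161 = 1370 + 1087.5 − 245 − 161 = 2051.5 kcal/day.
TEE = BMR × activity factor = 2051.5 × 1.4 = 2872.1 kcal/day.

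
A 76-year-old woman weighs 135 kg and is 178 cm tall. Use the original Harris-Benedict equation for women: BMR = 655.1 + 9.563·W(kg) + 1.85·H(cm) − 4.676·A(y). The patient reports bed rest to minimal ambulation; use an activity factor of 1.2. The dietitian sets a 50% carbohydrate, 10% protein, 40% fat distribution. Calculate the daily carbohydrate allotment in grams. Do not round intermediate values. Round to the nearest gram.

Harris-Benedict: BMR = 655.1 + 9.563(135) + 1.85(178) − 4.676(76) = 1920.029 kcal/day.
TEE = 1920.029 × 1.2 = 2304.0348 kcal/day.
Carbohydrate energy = 50% × 2304.0348 = 1152.0174 kcal.
Carbohydrate = 1152.0174 ÷ 4 kcal/g = 288.0044 g.

288 g/day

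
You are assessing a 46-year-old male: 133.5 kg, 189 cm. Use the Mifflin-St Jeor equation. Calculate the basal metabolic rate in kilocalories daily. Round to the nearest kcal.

Mifflin-St Jeor (male): BMR = 10(133.5) + 6.25(189) − 5(46) + 5 = 1335 + 1181.25 − 230 + 5 = 2291.25 kcal/day.

2291 kilocalories daily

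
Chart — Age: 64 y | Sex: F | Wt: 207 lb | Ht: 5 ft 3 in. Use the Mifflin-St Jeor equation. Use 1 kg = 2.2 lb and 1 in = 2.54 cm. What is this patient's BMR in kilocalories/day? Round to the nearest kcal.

Convert to metric: weight = 207 ÷ 2.2 = 94.0909 kg; height = (5×12 + 3) × 2.54 = 63 × 2.54 = 160.02 cm.
Mifflin-St Jeor (female): BMR = 10(94.0909) + 6.25(160.02) − 5(64) − 161 = 940.9091 + 1000.125 − 320 − 161 = 1460.0341 kcal/day.

1460 kilocalories/day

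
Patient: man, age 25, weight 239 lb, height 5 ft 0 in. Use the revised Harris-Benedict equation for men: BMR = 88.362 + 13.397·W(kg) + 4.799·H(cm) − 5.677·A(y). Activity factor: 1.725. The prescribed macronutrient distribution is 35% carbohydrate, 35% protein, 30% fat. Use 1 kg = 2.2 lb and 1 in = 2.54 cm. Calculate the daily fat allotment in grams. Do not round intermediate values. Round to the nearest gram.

123 g/day

Convert to metric: weight = 239 ÷ 2.2 = 108.6364 kg; height = (5×12 + 0) × 2.54 = 60 × 2.54 = 152.4 cm.
Harris-Benedict: BMR = 88.362 + 13.397(108.6364) + 4.799(152.4) − 5.677(25) = 2133.206 kcal/day.
TEE = 2133.206 × 1.725 = 3679.7803 kcal/day.
Fat energy = 30% × 3679.7803 = 1103.9341 kcal.
Fat = 1103.9341 ÷ 9 kcal/g = 122.6593 g.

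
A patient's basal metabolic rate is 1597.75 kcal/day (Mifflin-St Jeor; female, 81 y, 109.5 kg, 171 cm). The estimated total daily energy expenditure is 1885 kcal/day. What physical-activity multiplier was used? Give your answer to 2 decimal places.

1.18

Activity factor = TEE ÷ BMR = 1885 ÷ 1597.75 = 1.18.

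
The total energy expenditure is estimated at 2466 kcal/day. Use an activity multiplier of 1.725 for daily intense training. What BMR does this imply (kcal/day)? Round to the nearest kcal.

1430 kcal/day

BMR = TEE ÷ activity factor = 2466 ÷ 1.725 = 1429.5652 kcal/day.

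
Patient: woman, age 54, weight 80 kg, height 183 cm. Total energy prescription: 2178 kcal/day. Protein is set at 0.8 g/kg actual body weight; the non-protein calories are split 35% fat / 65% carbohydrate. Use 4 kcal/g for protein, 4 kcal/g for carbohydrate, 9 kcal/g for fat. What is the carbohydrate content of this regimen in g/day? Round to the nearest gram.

Protein = 0.8 × 80 = 64 g → 64 × 4 = 256 kcal.
Non-protein calories = 2178 − 256 = 1922 kcal.
Fat: 35% × 1922 = 672.7 kcal; carbohydrate: 1249.3 kcal.
Carbohydrate: 1249.3 kcal ÷ 4 kcal/g = 312.325 g.

312 g/day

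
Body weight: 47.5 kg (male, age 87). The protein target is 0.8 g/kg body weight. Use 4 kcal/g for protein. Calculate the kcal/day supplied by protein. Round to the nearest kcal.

152 kcal/day

Protein = 0.8 g/kg × 47.5 kg = 38 g/day.
Protein energy = 38 g × 4 kcal/g = 152 kcal/day.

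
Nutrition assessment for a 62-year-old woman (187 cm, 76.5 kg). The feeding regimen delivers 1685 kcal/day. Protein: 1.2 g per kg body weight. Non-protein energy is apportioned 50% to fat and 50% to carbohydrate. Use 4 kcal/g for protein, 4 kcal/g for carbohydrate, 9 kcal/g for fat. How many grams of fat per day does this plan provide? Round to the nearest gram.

Protein = 1.2 × 76.5 = 91.8 g → 91.8 × 4 = 367.2 kcal.
Non-protein calories = 1685 − 367.2 = 1317.8 kcal.
Fat: 50% × 1317.8 = 658.9 kcal; carbohydrate: 658.9 kcal.
Fat: 658.9 kcal ÷ 9 kcal/g = 73.2111 g.

73 g/day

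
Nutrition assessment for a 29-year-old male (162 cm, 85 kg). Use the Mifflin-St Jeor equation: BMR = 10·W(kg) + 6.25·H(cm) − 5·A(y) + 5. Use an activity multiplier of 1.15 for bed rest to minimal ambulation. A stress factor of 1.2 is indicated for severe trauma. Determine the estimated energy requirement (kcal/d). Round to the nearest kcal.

Mifflin-St Jeor (male): BMR = 10(85) + 6.25(162) − 5(29) + 5 = 850 + 1012.5 − 145 + 5 = 1722.5 kcal/day.
TEE = BMR × activity factor = 1722.5 × 1.15 = 1980.875 kcal/day.
Apply stress factor: 1980.875 × 1.2 = 2377.05 kcal/day.

2377 kcal/d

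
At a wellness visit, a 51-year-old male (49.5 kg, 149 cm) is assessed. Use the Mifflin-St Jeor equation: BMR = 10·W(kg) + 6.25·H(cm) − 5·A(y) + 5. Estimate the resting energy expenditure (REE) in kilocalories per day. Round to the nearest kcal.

1176 kilocalories per day

Mifflin-St Jeor (male): BMR = 10(49.5) + 6.25(149) − 5(51) + 5 = 495 + 931.25 − 255 + 5 = 1176.25 kcal/day.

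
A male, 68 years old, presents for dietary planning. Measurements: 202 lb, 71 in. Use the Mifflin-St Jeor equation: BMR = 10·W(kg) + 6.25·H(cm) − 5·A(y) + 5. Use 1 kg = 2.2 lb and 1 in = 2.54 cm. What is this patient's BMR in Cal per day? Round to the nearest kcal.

Convert to metric: weight = 202 ÷ 2.2 = 91.8182 kg; height = 71 × 2.54 = 180.34 cm.
Mifflin-St Jeor (male): BMR = 10(91.8182) + 6.25(180.34) − 5(68) + 5 = 918.1818 + 1127.125 − 340 + 5 = 1710.3068 kcal/day.

1710 Cal per day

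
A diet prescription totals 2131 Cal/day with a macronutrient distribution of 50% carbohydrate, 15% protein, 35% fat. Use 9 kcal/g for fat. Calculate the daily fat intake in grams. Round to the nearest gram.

83 g/day

Fat energy = 35% × 2131 = 745.85 kcal.
At 9 kcal/g: 745.85 ÷ 9 = 82.8722 g.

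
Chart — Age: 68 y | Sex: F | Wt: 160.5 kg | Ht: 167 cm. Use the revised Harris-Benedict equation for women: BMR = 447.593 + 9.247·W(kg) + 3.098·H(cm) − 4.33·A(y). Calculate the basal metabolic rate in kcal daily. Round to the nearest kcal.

2155 kcal daily

Harris-Benedict: BMR = 447.593 + 9.247(160.5) + 3.098(167) − 4.33(68) = 2154.6625 kcal/day.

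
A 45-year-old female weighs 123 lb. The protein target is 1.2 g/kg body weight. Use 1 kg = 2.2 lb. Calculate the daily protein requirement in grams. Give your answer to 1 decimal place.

67.1 g/day

Weight in kg = 123 ÷ 2.2 = 55.9091 kg.
Protein = 1.2 g/kg × 55.9091 kg = 67.0909 g/day.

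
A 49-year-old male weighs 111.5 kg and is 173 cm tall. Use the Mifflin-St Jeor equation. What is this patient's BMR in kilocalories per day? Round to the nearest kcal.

1956 kilocalories per day

Mifflin-St Jeor (male): BMR = 10(111.5) + 6.25(173) − 5(49) + 5 = 1115 + 1081.25 − 245 + 5 = 1956.25 kcal/day.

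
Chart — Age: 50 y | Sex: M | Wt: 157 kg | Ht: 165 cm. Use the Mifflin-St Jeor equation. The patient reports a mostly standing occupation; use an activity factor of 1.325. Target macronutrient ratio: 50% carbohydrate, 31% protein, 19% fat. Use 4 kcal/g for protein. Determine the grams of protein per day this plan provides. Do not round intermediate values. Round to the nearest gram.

242 g/day

Mifflin-St Jeor (male): BMR = 10(157) + 6.25(165) − 5(50) + 5 = 1570 + 1031.25 − 250 + 5 = 2356.25 kcal/day.
TEE = 2356.25 × 1.325 = 3122.0313 kcal/day.
Protein energy = 31% × 3122.0313 = 967.8297 kcal.
Protein = 967.8297 ÷ 4 kcal/g = 241.9574 g.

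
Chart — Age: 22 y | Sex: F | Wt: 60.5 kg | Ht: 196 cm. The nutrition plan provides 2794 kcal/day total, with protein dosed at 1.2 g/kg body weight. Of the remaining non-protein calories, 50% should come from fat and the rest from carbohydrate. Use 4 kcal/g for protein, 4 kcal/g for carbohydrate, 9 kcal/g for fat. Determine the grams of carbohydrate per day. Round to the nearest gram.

Protein = 1.2 × 60.5 = 72.6 g → 72.6 × 4 = 290.4 kcal.
Non-protein calories = 2794 − 290.4 = 2503.6 kcal.
Fat: 50% × 2503.6 = 1251.8 kcal; carbohydrate: 1251.8 kcal.
Carbohydrate: 1251.8 kcal ÷ 4 kcal/g = 312.95 g.

313 g/day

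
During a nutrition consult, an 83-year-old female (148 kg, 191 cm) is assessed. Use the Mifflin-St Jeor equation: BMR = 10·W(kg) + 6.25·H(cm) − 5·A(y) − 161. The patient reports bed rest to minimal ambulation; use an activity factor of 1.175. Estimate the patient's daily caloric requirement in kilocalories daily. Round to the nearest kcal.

Mifflin-St Jeor (female): BMR = 10(148) + 6.25(191) − 5(83) − 161 = 1480 + 1193.75 − 415 − 161 = 2097.75 kcal/day.
TEE = BMR × activity factor = 2097.75 × 1.175 = 2464.8563 kcal/day.

2465 kilocalories daily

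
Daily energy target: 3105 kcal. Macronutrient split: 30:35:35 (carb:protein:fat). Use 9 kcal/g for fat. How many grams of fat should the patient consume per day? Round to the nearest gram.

Fat energy = 35% × 3105 = 1086.75 kcal.
At 9 kcal/g: 1086.75 ÷ 9 = 120.75 g.

121 g/day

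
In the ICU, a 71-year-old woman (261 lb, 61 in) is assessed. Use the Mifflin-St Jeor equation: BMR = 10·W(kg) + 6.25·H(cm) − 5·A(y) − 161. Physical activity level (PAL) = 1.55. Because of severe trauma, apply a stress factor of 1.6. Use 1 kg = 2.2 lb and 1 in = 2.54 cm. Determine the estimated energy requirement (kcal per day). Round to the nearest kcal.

4064 kcal per day

Convert to metric: weight = 261 ÷ 2.2 = 118.6364 kg; height = 61 × 2.54 = 154.94 cm.
Mifflin-St Jeor (female): BMR = 10(118.6364) + 6.25(154.94) − 5(71) − 161 = 1186.3636 + 968.375 − 355 − 161 = 1638.7386 kcal/day.
TEE = BMR × activity factor = 1638.7386 × 1.55 = 2540.0449 kcal/day.
Apply stress factor: 2540.0449 × 1.6 = 4064.0718 kcal/day.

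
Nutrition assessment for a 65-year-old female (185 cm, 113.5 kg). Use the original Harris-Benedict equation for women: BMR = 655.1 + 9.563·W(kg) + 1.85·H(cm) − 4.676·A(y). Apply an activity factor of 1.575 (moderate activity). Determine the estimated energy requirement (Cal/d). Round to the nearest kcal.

Harris-Benedict: BMR = 655.1 + 9.563(113.5) + 1.85(185) − 4.676(65) = 1778.8105 kcal/day.
TEE = BMR × activity factor = 1778.8105 × 1.575 = 2801.6265 kcal/day.

2802 Cal/d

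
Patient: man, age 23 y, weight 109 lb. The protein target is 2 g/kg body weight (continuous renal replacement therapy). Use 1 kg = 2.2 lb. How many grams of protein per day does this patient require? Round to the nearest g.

Weight in kg = 109 ÷ 2.2 = 49.5455 kg.
Protein = 2 g/kg × 49.5455 kg = 99.0909 g/day.

99 g/day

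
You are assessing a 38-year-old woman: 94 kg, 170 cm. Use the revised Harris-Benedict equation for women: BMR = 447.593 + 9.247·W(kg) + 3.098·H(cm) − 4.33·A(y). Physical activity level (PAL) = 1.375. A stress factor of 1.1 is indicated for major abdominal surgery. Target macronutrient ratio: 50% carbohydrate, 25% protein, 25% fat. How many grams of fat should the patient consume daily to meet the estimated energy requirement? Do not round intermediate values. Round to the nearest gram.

Harris-Benedict: BMR = 447.593 + 9.247(94) + 3.098(170) − 4.33(38) = 1678.931 kcal/day.
TEE = 1678.931 × 1.375 = 2308.5301 kcal/day.
With stress factor 1.1: 2308.5301 × 1.1 = 2539.3831 kcal/day.
Fat energy = 25% × 2539.3831 = 634.8458 kcal.
Fat = 634.8458 ÷ 9 kcal/g = 70.5384 g.

71 g/day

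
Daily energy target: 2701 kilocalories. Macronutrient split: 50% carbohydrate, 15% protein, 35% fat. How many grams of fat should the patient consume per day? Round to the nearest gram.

105 g/day

Fat energy = 35% × 2701 = 945.35 kcal.
At 9 kcal/g: 945.35 ÷ 9 = 105.0389 g.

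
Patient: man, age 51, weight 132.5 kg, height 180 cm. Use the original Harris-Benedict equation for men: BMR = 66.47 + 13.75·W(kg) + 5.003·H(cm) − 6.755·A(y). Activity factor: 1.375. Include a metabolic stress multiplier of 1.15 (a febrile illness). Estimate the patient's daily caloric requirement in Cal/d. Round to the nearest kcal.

3865 Cal/d

Harris-Benedict: BMR = 66.47 + 13.75(132.5) + 5.003(180) − 6.755(51) = 2444.38 kcal/day.
TEE = BMR × activity factor = 2444.38 × 1.375 = 3361.0225 kcal/day.
Apply stress factor: 3361.0225 × 1.15 = 3865.1759 kcal/day.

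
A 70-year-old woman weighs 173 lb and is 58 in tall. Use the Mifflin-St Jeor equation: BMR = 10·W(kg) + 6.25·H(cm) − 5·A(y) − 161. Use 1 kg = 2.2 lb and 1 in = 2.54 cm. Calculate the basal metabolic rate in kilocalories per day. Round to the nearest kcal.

1196 kilocalories per day

Convert to metric: weight = 173 ÷ 2.2 = 78.6364 kg; height = 58 × 2.54 = 147.32 cm.
Mifflin-St Jeor (female): BMR = 10(78.6364) + 6.25(147.32) − 5(70) − 161 = 786.3636 + 920.75 − 350 − 161 = 1196.1136 kcal/day.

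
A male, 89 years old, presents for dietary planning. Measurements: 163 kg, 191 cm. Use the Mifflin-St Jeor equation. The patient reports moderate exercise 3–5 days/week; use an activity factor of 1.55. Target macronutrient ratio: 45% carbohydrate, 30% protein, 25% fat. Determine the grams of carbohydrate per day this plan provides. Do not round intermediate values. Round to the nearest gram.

416 g/day

Mifflin-St Jeor (male): BMR = 10(163) + 6.25(191) − 5(89) + 5 = 1630 + 1193.75 − 445 + 5 = 2383.75 kcal/day.
TEE = 2383.75 × 1.55 = 3694.8125 kcal/day.
Carbohydrate energy = 45% × 3694.8125 = 1662.6656 kcal.
Carbohydrate = 1662.6656 ÷ 4 kcal/g = 415.6664 g.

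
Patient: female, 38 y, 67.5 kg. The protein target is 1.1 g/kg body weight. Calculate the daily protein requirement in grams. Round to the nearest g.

74 g/day

Protein = 1.1 g/kg × 67.5 kg = 74.25 g/day.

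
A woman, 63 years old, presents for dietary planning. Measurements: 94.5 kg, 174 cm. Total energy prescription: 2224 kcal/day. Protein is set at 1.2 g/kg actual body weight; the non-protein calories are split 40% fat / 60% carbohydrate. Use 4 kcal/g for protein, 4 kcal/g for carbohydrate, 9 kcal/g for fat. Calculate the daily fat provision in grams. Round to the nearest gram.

79 g/day

Protein = 1.2 × 94.5 = 113.4 g → 113.4 × 4 = 453.6 kcal.
Non-protein calories = 2224 − 453.6 = 1770.4 kcal.
Fat: 40% × 1770.4 = 708.16 kcal; carbohydrate: 1062.24 kcal.
Fat: 708.16 kcal ÷ 9 kcal/g = 78.6844 g.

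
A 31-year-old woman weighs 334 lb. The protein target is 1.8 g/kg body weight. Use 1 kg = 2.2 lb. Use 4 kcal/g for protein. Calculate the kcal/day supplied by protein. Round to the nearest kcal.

1093 kcal/day

Weight in kg = 334 ÷ 2.2 = 151.8182 kg.
Protein = 1.8 g/kg × 151.8182 kg = 273.2727 g/day.
Protein energy = 273.2727 g × 4 kcal/g = 1093.0909 kcal/day.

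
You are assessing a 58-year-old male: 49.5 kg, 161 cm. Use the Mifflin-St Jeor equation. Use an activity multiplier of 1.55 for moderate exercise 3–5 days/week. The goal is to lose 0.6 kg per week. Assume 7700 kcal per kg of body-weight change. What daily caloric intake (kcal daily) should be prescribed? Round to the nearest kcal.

Mifflin-St Jeor (male): BMR = 10(49.5) + 6.25(161) − 5(58) + 5 = 495 + 1006.25 − 290 + 5 = 1216.25 kcal/day.
TEE = 1216.25 × 1.55 = 1885.1875 kcal/day.
Required daily deficit = 0.6 × 7700 ÷ 7 = 660 kcal/day.
Target intake = 1885.1875 − 660 = 1225.1875 kcal/day.

1225 kcal daily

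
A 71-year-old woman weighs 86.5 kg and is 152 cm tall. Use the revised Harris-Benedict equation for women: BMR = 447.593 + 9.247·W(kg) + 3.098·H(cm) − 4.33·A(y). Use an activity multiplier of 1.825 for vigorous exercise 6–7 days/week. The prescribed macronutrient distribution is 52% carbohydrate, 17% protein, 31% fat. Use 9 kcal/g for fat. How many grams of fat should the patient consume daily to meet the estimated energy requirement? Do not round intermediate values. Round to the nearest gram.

89 g/day

Harris-Benedict: BMR = 447.593 + 9.247(86.5) + 3.098(152) − 4.33(71) = 1410.9245 kcal/day.
TEE = 1410.9245 × 1.825 = 2574.9372 kcal/day.
Fat energy = 31% × 2574.9372 = 798.2305 kcal.
Fat = 798.2305 ÷ 9 kcal/g = 88.6923 g.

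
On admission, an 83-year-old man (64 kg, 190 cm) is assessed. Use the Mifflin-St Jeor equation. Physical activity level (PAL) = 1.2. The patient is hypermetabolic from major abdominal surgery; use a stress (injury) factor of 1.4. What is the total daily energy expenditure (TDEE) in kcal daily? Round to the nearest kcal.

2381 kcal daily

Mifflin-St Jeor (male): BMR = 10(64) + 6.25(190) − 5(83) + 5 = 640 + 1187.5 − 415 + 5 = 1417.5 kcal/day.
TEE = BMR × activity factor = 1417.5 × 1.2 = 1701 kcal/day.
Apply stress factor: 1701 × 1.4 = 2381.4 kcal/day.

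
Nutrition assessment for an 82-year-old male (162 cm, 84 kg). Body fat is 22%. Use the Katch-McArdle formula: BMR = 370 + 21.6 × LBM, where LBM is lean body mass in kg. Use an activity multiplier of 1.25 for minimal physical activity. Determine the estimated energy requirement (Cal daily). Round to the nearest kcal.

LBM = 84 × (1 − 0.22) = 65.52 kg. Katch-McArdle: BMR = 370 + 21.6 × 65.52 = 1785.232 kcal/day.
TEE = BMR × activity factor = 1785.232 × 1.25 = 2231.54 kcal/day.

2232 Cal daily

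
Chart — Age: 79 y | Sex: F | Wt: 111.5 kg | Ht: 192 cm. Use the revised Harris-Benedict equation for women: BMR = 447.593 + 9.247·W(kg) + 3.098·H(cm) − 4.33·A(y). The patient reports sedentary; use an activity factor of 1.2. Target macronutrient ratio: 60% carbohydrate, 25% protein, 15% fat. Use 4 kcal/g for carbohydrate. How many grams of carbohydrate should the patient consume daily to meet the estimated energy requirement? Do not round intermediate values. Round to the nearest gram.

312 g/day

Harris-Benedict: BMR = 447.593 + 9.247(111.5) + 3.098(192) − 4.33(79) = 1731.3795 kcal/day.
TEE = 1731.3795 × 1.2 = 2077.6554 kcal/day.
Carbohydrate energy = 60% × 2077.6554 = 1246.5932 kcal.
Carbohydrate = 1246.5932 ÷ 4 kcal/g = 311.6483 g.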